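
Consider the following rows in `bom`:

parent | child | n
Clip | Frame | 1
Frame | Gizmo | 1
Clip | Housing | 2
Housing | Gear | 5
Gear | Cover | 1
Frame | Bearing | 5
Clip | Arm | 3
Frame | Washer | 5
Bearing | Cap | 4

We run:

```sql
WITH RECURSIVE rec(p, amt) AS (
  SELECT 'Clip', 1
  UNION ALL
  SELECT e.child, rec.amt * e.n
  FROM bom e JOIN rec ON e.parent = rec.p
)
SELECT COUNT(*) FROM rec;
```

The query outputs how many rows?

Base: (Clip, amt=1).
Iteration 1: components of {Clip} -> Arm = 1*3 = 3, Frame = 1*1 = 1, Housing = 1*2 = 2.
Iteration 2: components of {Arm,Frame,Housing} -> Bearing = 1*5 = 5, Gear = 2*5 = 10, Gizmo = 1*1 = 1, Washer = 1*5 = 5.
Iteration 3: components of {Bearing,Gear,Gizmo,Washer} -> Cap = 5*4 = 20, Cover = 10*1 = 10.
Iteration 4: no further components; recursion stops.
Total rows emitted: 10.

10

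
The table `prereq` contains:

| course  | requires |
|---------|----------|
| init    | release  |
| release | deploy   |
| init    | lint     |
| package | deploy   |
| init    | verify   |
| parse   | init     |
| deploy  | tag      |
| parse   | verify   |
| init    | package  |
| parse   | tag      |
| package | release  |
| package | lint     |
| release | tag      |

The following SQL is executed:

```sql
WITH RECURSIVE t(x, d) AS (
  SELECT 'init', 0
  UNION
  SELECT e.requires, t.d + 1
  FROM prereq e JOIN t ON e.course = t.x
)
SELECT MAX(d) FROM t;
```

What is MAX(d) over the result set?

4

Base: (init, d=0).
Iteration 1: edges from {init} -> (lint, d=1), (package, d=1), (release, d=1), (verify, d=1).
Iteration 2: edges from {lint,package,release,verify} -> (deploy, d=2), (lint, d=2), (release, d=2), (tag, d=2). [UNION drops 1 duplicate row(s)]
Iteration 3: edges from {deploy,lint,release,tag} -> (deploy, d=3), (tag, d=3). [UNION drops 1 duplicate row(s)]
Iteration 4: edges from {deploy,tag} -> (tag, d=4).
Iteration 5: no outgoing edges from {tag}; recursion stops.
d values: 0, 1, 1, 1, 1, 2, 2, 2, 2, 3, 3, 4; the maximum is 4.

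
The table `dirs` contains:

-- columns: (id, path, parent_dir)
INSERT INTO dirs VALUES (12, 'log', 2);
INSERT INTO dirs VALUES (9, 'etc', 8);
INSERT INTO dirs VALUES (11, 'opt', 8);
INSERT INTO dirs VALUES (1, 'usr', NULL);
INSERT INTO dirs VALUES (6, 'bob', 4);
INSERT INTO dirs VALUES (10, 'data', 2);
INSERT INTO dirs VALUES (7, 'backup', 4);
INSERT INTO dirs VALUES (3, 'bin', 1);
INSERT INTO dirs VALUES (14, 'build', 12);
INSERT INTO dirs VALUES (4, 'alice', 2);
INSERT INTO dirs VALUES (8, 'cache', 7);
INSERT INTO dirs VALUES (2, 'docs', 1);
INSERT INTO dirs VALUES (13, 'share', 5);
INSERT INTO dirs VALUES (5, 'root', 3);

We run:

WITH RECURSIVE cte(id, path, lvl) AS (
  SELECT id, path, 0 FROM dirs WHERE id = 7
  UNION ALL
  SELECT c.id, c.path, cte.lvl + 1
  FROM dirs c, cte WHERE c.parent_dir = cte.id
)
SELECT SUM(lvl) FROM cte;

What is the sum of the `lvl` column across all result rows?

Base: id=7 (backup) at lvl 0.
Iteration 1: rows with parent_dir in {7} -> cache (id 8, lvl 1).
Iteration 2: rows with parent_dir in {8} -> etc (id 9, lvl 2), opt (id 11, lvl 2).
Iteration 3: no rows with parent_dir in {9,11}; recursion stops.
SUM(lvl) = 0 + 1 + 2 + 2 = 5.

5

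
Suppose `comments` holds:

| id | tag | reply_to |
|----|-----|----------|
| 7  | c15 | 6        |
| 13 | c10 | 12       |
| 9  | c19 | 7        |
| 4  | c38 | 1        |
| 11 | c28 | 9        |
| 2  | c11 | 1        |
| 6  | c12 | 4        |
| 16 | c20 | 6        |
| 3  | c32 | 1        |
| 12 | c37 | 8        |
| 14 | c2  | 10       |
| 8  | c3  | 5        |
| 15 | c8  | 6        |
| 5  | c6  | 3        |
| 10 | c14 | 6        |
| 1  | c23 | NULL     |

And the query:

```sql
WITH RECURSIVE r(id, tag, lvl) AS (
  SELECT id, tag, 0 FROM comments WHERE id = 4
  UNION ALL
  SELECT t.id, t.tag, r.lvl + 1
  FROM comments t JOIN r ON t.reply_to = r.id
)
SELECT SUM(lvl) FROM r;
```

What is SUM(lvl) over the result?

19

Base: id=4 (c38) at lvl 0.
Iteration 1: rows with reply_to in {4} -> c12 (id 6, lvl 1).
Iteration 2: rows with reply_to in {6} -> c15 (id 7, lvl 2), c14 (id 10, lvl 2), c8 (id 15, lvl 2), c20 (id 16, lvl 2).
Iteration 3: rows with reply_to in {7,10,15,16} -> c19 (id 9, lvl 3), c2 (id 14, lvl 3).
Iteration 4: rows with reply_to in {9,14} -> c28 (id 11, lvl 4).
Iteration 5: no rows with reply_to in {11}; recursion stops.
SUM(lvl) = 0 + 1 + 2 + 2 + 2 + 2 + 3 + 3 + 4 = 19.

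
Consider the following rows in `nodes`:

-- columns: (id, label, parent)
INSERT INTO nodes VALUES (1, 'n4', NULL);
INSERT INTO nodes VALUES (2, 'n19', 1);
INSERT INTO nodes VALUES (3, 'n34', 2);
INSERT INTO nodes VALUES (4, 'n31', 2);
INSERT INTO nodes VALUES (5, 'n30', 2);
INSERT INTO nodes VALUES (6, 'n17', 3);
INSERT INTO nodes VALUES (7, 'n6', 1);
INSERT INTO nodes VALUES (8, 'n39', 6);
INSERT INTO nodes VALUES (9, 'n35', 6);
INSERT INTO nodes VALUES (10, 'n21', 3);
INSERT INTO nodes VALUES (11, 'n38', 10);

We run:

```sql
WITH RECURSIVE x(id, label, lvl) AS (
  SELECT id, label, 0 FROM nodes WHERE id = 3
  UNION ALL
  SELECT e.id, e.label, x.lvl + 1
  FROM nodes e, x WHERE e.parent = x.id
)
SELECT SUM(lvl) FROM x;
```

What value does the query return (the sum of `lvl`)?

8

Base: id=3 (n34) at lvl 0.
Iteration 1: rows with parent in {3} -> n17 (id 6, lvl 1), n21 (id 10, lvl 1).
Iteration 2: rows with parent in {6,10} -> n39 (id 8, lvl 2), n35 (id 9, lvl 2), n38 (id 11, lvl 2).
Iteration 3: no rows with parent in {8,9,11}; recursion stops.
SUM(lvl) = 0 + 1 + 1 + 2 + 2 + 2 = 8.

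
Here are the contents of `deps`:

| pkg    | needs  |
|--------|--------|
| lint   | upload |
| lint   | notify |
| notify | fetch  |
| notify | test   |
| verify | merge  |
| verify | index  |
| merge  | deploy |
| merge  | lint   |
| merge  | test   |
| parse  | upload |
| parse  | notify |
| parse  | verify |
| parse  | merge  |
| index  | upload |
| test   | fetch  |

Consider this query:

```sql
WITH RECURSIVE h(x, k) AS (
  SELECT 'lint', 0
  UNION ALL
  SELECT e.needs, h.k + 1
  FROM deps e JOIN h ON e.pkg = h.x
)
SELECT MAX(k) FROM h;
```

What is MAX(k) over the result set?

3

Base: (lint, k=0).
Iteration 1: edges from {lint} -> (notify, k=1), (upload, k=1).
Iteration 2: edges from {notify,upload} -> (fetch, k=2), (test, k=2).
Iteration 3: edges from {fetch,test} -> (fetch, k=3).
Iteration 4: no outgoing edges from {fetch}; recursion stops.
k values: 0, 1, 1, 2, 2, 3; the maximum is 3.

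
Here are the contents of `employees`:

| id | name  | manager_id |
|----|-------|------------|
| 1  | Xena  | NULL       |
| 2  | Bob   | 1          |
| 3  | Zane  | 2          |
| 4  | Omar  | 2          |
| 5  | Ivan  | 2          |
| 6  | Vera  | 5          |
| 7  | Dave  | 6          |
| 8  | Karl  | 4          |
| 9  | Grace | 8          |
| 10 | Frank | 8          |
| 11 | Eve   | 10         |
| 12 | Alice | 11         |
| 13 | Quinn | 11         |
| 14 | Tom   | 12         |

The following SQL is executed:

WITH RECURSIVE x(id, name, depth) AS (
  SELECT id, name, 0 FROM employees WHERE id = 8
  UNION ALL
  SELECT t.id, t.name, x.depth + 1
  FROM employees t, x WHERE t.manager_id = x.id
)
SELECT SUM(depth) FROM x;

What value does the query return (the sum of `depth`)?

14

Base: id=8 (Karl) at depth 0.
Iteration 1: rows with manager_id in {8} -> Grace (id 9, depth 1), Frank (id 10, depth 1).
Iteration 2: rows with manager_id in {9,10} -> Eve (id 11, depth 2).
Iteration 3: rows with manager_id in {11} -> Alice (id 12, depth 3), Quinn (id 13, depth 3).
Iteration 4: rows with manager_id in {12,13} -> Tom (id 14, depth 4).
Iteration 5: no rows with manager_id in {14}; recursion stops.
SUM(depth) = 0 + 1 + 1 + 2 + 3 + 3 + 4 = 14.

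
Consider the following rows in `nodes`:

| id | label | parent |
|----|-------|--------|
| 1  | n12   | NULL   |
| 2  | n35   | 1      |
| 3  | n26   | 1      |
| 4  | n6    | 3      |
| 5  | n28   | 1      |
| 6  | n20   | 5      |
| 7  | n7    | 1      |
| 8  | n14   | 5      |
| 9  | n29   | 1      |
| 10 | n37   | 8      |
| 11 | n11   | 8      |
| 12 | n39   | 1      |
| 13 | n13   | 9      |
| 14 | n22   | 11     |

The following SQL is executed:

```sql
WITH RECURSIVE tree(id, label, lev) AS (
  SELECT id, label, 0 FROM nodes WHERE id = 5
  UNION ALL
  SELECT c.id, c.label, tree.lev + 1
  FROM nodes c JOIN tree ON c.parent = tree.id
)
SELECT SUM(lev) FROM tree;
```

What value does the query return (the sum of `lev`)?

9

Base: id=5 (n28) at lev 0.
Iteration 1: rows with parent in {5} -> n20 (id 6, lev 1), n14 (id 8, lev 1).
Iteration 2: rows with parent in {6,8} -> n37 (id 10, lev 2), n11 (id 11, lev 2).
Iteration 3: rows with parent in {10,11} -> n22 (id 14, lev 3).
Iteration 4: no rows with parent in {14}; recursion stops.
SUM(lev) = 0 + 1 + 1 + 2 + 2 + 3 = 9.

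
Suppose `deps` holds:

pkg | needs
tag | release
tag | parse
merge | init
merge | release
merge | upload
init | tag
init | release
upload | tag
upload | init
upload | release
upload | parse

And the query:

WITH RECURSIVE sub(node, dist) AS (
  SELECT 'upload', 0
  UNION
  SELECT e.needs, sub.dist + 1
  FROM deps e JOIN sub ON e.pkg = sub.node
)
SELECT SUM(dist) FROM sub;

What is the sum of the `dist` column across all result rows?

Base: (upload, dist=0).
Iteration 1: edges from {upload} -> (init, dist=1), (parse, dist=1), (release, dist=1), (tag, dist=1).
Iteration 2: edges from {init,parse,release,tag} -> (parse, dist=2), (release, dist=2), (tag, dist=2). [UNION drops 1 duplicate row(s)]
Iteration 3: edges from {parse,release,tag} -> (parse, dist=3), (release, dist=3).
Iteration 4: no outgoing edges from {parse,release}; recursion stops.
SUM(dist) = 0 + 1 + 1 + 1 + 1 + 2 + 2 + 2 + 3 + 3 = 16.

16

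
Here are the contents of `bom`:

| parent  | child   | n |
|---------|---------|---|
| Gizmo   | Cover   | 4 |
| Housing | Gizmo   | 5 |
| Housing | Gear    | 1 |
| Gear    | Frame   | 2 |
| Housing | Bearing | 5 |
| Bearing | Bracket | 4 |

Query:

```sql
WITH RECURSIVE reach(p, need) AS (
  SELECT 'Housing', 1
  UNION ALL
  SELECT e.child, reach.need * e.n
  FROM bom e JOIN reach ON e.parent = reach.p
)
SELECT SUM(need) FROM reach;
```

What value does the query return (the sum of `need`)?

Base: (Housing, need=1).
Iteration 1: components of {Housing} -> Bearing = 1*5 = 5, Gear = 1*1 = 1, Gizmo = 1*5 = 5.
Iteration 2: components of {Bearing,Gear,Gizmo} -> Bracket = 5*4 = 20, Cover = 5*4 = 20, Frame = 1*2 = 2.
Iteration 3: no further components; recursion stops.
SUM(need) = 1 + 5 + 1 + 5 + 20 + 2 + 20 = 54.

54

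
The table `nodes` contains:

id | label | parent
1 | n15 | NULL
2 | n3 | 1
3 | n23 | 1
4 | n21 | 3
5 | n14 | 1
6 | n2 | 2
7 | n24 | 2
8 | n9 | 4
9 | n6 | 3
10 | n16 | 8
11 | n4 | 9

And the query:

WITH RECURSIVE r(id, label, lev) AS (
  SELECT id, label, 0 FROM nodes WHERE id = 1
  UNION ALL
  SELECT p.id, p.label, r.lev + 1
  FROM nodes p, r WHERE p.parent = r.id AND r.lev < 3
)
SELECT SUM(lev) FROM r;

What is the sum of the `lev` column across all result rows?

17

Base: id=1 (n15) at lev 0.
Iteration 1: rows with parent in {1} -> n3 (id 2, lev 1), n23 (id 3, lev 1), n14 (id 5, lev 1).
Iteration 2: rows with parent in {2,3,5} -> n21 (id 4, lev 2), n2 (id 6, lev 2), n24 (id 7, lev 2), n6 (id 9, lev 2).
Iteration 3: rows with parent in {4,6,7,9} -> n9 (id 8, lev 3), n4 (id 11, lev 3).
Iteration 4: lev < 3 fails for all current rows; recursion stops.
SUM(lev) = 0 + 1 + 1 + 1 + 2 + 2 + 2 + 2 + 3 + 3 = 17.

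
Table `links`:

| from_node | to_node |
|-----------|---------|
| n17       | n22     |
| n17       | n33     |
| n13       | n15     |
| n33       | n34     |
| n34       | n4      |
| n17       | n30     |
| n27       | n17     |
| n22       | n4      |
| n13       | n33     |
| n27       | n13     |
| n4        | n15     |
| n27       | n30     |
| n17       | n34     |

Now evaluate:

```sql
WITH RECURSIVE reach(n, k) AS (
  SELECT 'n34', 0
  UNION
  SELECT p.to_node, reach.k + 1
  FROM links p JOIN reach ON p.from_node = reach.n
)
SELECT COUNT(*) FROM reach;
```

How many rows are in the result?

3

Base: (n34, k=0).
Iteration 1: edges from {n34} -> (n4, k=1).
Iteration 2: edges from {n4} -> (n15, k=2).
Iteration 3: no outgoing edges from {n15}; recursion stops.
Total rows emitted: 3.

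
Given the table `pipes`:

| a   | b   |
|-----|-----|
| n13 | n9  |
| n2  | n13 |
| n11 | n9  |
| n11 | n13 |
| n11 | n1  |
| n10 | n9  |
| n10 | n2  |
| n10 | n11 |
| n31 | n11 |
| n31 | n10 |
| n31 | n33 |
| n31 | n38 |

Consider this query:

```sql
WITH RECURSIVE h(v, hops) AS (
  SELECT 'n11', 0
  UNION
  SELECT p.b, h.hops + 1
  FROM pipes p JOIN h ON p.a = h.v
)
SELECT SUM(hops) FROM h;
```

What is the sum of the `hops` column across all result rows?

5

Base: (n11, hops=0).
Iteration 1: edges from {n11} -> (n1, hops=1), (n13, hops=1), (n9, hops=1).
Iteration 2: edges from {n1,n13,n9} -> (n9, hops=2).
Iteration 3: no outgoing edges from {n9}; recursion stops.
SUM(hops) = 0 + 1 + 1 + 1 + 2 = 5.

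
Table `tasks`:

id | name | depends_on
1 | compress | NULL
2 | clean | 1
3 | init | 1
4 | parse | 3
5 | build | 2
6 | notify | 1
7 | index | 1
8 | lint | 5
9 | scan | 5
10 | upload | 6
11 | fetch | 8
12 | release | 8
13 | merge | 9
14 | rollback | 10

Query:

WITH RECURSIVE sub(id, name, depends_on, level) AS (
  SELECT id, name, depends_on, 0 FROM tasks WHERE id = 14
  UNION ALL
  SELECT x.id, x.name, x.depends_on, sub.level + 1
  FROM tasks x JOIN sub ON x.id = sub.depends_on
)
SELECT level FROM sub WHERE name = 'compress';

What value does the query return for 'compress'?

Base: id=14 (rollback), depends_on=10, level 0.
Iteration 1: join on id=10 -> upload (id 10, depends_on=6, level 1).
Iteration 2: join on id=6 -> notify (id 6, depends_on=1, level 2).
Iteration 3: join on id=1 -> compress (id 1, depends_on=NULL, level 3).
Iteration 4: depends_on is NULL; no match; recursion stops.

3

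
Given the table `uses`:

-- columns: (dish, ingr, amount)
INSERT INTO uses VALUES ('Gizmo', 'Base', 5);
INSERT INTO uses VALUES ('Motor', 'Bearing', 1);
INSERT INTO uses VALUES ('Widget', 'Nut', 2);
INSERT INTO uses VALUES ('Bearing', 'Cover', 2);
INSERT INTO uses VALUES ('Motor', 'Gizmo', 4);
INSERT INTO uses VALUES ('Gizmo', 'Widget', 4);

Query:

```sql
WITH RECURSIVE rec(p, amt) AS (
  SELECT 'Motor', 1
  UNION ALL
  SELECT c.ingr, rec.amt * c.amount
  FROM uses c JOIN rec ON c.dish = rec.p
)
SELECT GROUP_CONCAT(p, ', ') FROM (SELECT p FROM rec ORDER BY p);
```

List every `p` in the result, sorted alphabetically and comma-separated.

Base, Bearing, Cover, Gizmo, Motor, Nut, Widget

Base: (Motor, amt=1).
Iteration 1: components of {Motor} -> Bearing = 1*1 = 1, Gizmo = 1*4 = 4.
Iteration 2: components of {Bearing,Gizmo} -> Base = 4*5 = 20, Cover = 1*2 = 2, Widget = 4*4 = 16.
Iteration 3: components of {Base,Cover,Widget} -> Nut = 16*2 = 32.
Iteration 4: no further components; recursion stops.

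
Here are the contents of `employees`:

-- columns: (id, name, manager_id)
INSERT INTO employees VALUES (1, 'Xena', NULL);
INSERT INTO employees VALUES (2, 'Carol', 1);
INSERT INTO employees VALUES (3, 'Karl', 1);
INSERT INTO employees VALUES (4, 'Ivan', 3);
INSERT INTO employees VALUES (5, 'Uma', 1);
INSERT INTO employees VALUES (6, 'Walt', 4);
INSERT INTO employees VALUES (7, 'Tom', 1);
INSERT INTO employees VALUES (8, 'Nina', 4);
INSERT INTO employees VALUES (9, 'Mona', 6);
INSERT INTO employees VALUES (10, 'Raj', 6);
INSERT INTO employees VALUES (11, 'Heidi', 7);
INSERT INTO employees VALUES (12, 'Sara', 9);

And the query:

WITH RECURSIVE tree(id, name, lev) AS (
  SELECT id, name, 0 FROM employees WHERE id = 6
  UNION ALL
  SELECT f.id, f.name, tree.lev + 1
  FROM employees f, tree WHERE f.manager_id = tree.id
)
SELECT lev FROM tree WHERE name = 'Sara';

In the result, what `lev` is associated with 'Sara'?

2

Base: id=6 (Walt) at lev 0.
Iteration 1: rows with manager_id in {6} -> Mona (id 9, lev 1), Raj (id 10, lev 1).
Iteration 2: rows with manager_id in {9,10} -> Sara (id 12, lev 2).
Iteration 3: no rows with manager_id in {12}; recursion stops.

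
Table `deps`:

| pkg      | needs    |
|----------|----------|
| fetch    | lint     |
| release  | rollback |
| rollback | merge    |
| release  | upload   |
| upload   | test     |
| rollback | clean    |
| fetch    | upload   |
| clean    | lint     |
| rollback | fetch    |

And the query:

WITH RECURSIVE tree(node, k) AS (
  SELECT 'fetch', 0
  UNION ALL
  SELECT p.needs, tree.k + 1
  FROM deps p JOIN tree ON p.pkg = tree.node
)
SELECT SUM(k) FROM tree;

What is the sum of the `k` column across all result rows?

4

Base: (fetch, k=0).
Iteration 1: edges from {fetch} -> (lint, k=1), (upload, k=1).
Iteration 2: edges from {lint,upload} -> (test, k=2).
Iteration 3: no outgoing edges from {test}; recursion stops.
SUM(k) = 0 + 1 + 1 + 2 = 4.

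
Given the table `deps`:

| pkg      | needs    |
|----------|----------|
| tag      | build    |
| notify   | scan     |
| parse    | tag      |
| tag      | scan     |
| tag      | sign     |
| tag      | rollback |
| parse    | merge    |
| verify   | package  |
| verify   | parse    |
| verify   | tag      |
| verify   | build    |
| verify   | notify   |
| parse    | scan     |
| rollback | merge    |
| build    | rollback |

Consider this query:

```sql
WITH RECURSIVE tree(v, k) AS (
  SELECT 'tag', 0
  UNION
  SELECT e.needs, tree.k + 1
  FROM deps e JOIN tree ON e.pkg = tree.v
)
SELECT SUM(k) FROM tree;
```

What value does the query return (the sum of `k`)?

Base: (tag, k=0).
Iteration 1: edges from {tag} -> (build, k=1), (rollback, k=1), (scan, k=1), (sign, k=1).
Iteration 2: edges from {build,rollback,scan,sign} -> (merge, k=2), (rollback, k=2).
Iteration 3: edges from {merge,rollback} -> (merge, k=3).
Iteration 4: no outgoing edges from {merge}; recursion stops.
SUM(k) = 0 + 1 + 1 + 1 + 1 + 2 + 2 + 3 = 11.

11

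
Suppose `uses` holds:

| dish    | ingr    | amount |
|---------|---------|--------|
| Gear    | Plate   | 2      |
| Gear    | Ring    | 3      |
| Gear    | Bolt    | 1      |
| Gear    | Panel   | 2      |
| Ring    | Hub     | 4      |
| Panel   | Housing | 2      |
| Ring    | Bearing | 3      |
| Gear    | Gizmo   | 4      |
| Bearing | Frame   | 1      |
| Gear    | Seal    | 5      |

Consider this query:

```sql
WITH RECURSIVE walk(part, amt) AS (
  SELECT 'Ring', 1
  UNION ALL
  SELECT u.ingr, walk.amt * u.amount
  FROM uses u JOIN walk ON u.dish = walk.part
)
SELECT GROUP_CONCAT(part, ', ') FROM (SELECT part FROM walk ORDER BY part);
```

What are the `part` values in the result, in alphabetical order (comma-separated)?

Bearing, Frame, Hub, Ring

Base: (Ring, amt=1).
Iteration 1: components of {Ring} -> Bearing = 1*3 = 3, Hub = 1*4 = 4.
Iteration 2: components of {Bearing,Hub} -> Frame = 3*1 = 3.
Iteration 3: no further components; recursion stops.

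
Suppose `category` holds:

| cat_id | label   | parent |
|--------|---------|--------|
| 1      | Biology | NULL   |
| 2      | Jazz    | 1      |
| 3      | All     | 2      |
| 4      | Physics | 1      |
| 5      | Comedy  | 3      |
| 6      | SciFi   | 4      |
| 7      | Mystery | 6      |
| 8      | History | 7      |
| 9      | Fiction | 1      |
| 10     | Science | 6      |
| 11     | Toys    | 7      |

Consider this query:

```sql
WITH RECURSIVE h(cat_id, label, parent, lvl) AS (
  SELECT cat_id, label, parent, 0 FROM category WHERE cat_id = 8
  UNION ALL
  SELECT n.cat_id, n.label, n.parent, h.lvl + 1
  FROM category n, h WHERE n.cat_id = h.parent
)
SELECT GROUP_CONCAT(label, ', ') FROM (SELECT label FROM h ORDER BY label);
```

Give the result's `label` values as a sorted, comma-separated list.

Base: cat_id=8 (History), parent=7, lvl 0.
Iteration 1: join on cat_id=7 -> Mystery (id 7, parent=6, lvl 1).
Iteration 2: join on cat_id=6 -> SciFi (id 6, parent=4, lvl 2).
Iteration 3: join on cat_id=4 -> Physics (id 4, parent=1, lvl 3).
Iteration 4: join on cat_id=1 -> Biology (id 1, parent=NULL, lvl 4).
Iteration 5: parent is NULL; no match; recursion stops.

Biology, History, Mystery, Physics, SciFi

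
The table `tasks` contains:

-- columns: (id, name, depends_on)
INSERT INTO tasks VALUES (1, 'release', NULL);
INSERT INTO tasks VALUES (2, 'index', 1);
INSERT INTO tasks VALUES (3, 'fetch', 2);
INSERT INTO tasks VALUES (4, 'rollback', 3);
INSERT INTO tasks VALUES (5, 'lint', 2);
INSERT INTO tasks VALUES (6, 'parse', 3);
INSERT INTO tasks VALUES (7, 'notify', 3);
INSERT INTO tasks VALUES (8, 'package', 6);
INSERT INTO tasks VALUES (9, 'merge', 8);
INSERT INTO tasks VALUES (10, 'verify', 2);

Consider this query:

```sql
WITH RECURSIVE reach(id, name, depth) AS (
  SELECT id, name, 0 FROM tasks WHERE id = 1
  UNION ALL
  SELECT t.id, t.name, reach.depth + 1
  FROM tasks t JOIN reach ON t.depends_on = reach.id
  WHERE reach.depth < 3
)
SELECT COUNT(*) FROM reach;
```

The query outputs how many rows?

8

Base: id=1 (release) at depth 0.
Iteration 1: rows with depends_on in {1} -> index (id 2, depth 1).
Iteration 2: rows with depends_on in {2} -> fetch (id 3, depth 2), lint (id 5, depth 2), verify (id 10, depth 2).
Iteration 3: rows with depends_on in {3,5,10} -> rollback (id 4, depth 3), parse (id 6, depth 3), notify (id 7, depth 3).
Iteration 4: depth < 3 fails for all current rows; recursion stops.
Total rows emitted: 8.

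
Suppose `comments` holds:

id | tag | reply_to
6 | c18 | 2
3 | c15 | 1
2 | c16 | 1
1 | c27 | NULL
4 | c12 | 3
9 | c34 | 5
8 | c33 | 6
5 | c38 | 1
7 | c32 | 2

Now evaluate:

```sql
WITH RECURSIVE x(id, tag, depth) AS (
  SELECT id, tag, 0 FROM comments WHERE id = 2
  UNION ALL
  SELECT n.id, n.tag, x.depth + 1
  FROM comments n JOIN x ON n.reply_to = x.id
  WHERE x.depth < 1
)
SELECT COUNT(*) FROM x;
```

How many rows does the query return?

3

Base: id=2 (c16) at depth 0.
Iteration 1: rows with reply_to in {2} -> c18 (id 6, depth 1), c32 (id 7, depth 1).
Iteration 2: depth < 1 fails for all current rows; recursion stops.
Total rows emitted: 3.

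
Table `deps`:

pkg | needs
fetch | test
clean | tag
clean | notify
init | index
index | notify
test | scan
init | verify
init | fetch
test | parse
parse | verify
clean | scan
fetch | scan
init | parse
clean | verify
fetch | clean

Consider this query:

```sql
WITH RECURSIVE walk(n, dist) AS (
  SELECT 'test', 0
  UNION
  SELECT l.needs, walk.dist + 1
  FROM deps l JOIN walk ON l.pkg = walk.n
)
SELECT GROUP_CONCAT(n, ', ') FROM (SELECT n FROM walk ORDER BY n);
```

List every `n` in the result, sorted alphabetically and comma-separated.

Base: (test, dist=0).
Iteration 1: edges from {test} -> (parse, dist=1), (scan, dist=1).
Iteration 2: edges from {parse,scan} -> (verify, dist=2).
Iteration 3: no outgoing edges from {verify}; recursion stops.

parse, scan, test, verify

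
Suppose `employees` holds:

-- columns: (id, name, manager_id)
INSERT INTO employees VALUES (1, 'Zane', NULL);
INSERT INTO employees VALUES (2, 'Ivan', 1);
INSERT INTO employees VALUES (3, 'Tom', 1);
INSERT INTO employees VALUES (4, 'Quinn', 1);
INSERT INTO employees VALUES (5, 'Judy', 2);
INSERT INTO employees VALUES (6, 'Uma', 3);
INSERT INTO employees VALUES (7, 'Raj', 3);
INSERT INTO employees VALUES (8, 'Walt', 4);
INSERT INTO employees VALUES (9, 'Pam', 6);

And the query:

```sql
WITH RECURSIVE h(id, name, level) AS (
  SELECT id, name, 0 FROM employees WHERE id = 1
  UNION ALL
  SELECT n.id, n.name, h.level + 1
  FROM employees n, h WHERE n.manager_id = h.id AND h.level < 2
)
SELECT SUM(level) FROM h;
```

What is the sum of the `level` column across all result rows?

11

Base: id=1 (Zane) at level 0.
Iteration 1: rows with manager_id in {1} -> Ivan (id 2, level 1), Tom (id 3, level 1), Quinn (id 4, level 1).
Iteration 2: rows with manager_id in {2,3,4} -> Judy (id 5, level 2), Uma (id 6, level 2), Raj (id 7, level 2), Walt (id 8, level 2).
Iteration 3: level < 2 fails for all current rows; recursion stops.
SUM(level) = 0 + 1 + 1 + 1 + 2 + 2 + 2 + 2 = 11.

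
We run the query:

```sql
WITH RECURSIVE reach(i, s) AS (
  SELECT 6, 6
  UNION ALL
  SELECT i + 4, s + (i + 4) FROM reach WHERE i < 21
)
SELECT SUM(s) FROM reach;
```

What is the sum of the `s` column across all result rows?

Base: i=6, s=6.
Iteration 1: 6 < 21 holds -> i = 6 + 4 = 10, s = 6 + 10 = 16.
Iteration 2: 10 < 21 holds -> i = 10 + 4 = 14, s = 16 + 14 = 30.
Iteration 3: 14 < 21 holds -> i = 14 + 4 = 18, s = 30 + 18 = 48.
Iteration 4: 18 < 21 holds -> i = 18 + 4 = 22, s = 48 + 22 = 70.
Iteration 5: 22 < 21 fails; recursion stops.
SUM(s) = 6 + 16 + 30 + 48 + 70 = 170.

170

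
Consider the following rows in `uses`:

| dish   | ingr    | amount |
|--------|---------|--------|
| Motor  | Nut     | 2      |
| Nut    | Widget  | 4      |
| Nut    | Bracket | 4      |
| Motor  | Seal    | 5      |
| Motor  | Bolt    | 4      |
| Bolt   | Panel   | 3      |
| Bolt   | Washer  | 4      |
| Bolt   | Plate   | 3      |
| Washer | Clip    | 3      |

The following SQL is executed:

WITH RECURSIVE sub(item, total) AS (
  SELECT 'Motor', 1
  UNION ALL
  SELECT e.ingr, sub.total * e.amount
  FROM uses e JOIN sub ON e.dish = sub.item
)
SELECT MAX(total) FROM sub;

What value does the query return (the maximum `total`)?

48

Base: (Motor, total=1).
Iteration 1: components of {Motor} -> Bolt = 1*4 = 4, Nut = 1*2 = 2, Seal = 1*5 = 5.
Iteration 2: components of {Bolt,Nut,Seal} -> Bracket = 2*4 = 8, Panel = 4*3 = 12, Plate = 4*3 = 12, Washer = 4*4 = 16, Widget = 2*4 = 8.
Iteration 3: components of {Bracket,Panel,Plate,Washer,Widget} -> Clip = 16*3 = 48.
Iteration 4: no further components; recursion stops.
total values: 1, 2, 5, 4, 8, 8, 12, 16, 12, 48; the maximum is 48.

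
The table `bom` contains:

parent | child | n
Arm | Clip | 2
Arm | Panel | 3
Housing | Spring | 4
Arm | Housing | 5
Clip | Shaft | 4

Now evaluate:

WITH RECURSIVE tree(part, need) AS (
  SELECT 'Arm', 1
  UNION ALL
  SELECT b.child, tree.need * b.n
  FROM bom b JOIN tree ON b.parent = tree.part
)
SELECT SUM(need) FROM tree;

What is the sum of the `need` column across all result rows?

Base: (Arm, need=1).
Iteration 1: components of {Arm} -> Clip = 1*2 = 2, Housing = 1*5 = 5, Panel = 1*3 = 3.
Iteration 2: components of {Clip,Housing,Panel} -> Shaft = 2*4 = 8, Spring = 5*4 = 20.
Iteration 3: no further components; recursion stops.
SUM(need) = 1 + 5 + 3 + 2 + 20 + 8 = 39.

39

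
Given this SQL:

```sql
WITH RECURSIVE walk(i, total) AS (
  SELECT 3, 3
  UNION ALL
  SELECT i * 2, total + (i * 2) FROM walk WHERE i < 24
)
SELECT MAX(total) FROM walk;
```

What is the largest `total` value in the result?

45

Base: i=3, total=3.
Iteration 1: 3 < 24 holds -> i = 3 * 2 = 6, total = 3 + 6 = 9.
Iteration 2: 6 < 24 holds -> i = 6 * 2 = 12, total = 9 + 12 = 21.
Iteration 3: 12 < 24 holds -> i = 12 * 2 = 24, total = 21 + 24 = 45.
Iteration 4: 24 < 24 fails; recursion stops.
total values: 3, 9, 21, 45; the maximum is 45.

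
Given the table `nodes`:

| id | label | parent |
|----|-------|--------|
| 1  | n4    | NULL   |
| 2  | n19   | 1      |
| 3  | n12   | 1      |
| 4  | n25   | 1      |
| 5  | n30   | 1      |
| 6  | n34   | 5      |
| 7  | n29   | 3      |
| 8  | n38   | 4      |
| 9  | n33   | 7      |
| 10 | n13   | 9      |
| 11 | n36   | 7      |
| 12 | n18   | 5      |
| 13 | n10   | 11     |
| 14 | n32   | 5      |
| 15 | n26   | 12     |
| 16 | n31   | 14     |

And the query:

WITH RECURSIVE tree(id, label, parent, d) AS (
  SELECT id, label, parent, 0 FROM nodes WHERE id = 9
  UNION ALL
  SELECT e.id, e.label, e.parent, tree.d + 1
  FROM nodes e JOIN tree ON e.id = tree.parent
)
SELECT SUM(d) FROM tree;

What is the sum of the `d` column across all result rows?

Base: id=9 (n33), parent=7, d 0.
Iteration 1: join on id=7 -> n29 (id 7, parent=3, d 1).
Iteration 2: join on id=3 -> n12 (id 3, parent=1, d 2).
Iteration 3: join on id=1 -> n4 (id 1, parent=NULL, d 3).
Iteration 4: parent is NULL; no match; recursion stops.
SUM(d) = 0 + 1 + 2 + 3 = 6.

6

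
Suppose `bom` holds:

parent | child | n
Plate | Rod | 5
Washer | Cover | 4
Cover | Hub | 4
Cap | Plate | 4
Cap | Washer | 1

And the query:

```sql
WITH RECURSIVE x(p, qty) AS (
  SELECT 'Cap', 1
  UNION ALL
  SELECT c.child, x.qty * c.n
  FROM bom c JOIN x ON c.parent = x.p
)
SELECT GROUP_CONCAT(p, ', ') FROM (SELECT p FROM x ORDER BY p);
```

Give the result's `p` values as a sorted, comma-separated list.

Cap, Cover, Hub, Plate, Rod, Washer

Base: (Cap, qty=1).
Iteration 1: components of {Cap} -> Plate = 1*4 = 4, Washer = 1*1 = 1.
Iteration 2: components of {Plate,Washer} -> Cover = 1*4 = 4, Rod = 4*5 = 20.
Iteration 3: components of {Cover,Rod} -> Hub = 4*4 = 16.
Iteration 4: no further components; recursion stops.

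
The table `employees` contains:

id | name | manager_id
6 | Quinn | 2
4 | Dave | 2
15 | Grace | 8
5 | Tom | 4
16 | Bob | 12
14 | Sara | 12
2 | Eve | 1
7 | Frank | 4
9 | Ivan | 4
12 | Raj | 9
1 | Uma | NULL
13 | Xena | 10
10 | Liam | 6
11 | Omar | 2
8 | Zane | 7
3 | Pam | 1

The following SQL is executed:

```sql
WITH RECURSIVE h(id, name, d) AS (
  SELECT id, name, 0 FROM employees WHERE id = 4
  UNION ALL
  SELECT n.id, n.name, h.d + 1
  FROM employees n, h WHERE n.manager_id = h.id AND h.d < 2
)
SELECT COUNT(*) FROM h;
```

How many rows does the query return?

Base: id=4 (Dave) at d 0.
Iteration 1: rows with manager_id in {4} -> Tom (id 5, d 1), Frank (id 7, d 1), Ivan (id 9, d 1).
Iteration 2: rows with manager_id in {5,7,9} -> Zane (id 8, d 2), Raj (id 12, d 2).
Iteration 3: d < 2 fails for all current rows; recursion stops.
Total rows emitted: 6.

6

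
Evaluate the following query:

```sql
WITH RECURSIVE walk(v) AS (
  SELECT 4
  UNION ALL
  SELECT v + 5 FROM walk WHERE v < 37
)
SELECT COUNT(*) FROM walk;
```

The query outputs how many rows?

8

Base: v=4.
Iteration 1: 4 < 37 holds -> v = 4 + 5 = 9.
Iteration 2: 9 < 37 holds -> v = 9 + 5 = 14.
Iteration 3: 14 < 37 holds -> v = 14 + 5 = 19.
Iteration 4: 19 < 37 holds -> v = 19 + 5 = 24.
Iteration 5: 24 < 37 holds -> v = 24 + 5 = 29.
Iteration 6: 29 < 37 holds -> v = 29 + 5 = 34.
Iteration 7: 34 < 37 holds -> v = 34 + 5 = 39.
Iteration 8: 39 < 37 fails; recursion stops.
Total rows emitted: 8.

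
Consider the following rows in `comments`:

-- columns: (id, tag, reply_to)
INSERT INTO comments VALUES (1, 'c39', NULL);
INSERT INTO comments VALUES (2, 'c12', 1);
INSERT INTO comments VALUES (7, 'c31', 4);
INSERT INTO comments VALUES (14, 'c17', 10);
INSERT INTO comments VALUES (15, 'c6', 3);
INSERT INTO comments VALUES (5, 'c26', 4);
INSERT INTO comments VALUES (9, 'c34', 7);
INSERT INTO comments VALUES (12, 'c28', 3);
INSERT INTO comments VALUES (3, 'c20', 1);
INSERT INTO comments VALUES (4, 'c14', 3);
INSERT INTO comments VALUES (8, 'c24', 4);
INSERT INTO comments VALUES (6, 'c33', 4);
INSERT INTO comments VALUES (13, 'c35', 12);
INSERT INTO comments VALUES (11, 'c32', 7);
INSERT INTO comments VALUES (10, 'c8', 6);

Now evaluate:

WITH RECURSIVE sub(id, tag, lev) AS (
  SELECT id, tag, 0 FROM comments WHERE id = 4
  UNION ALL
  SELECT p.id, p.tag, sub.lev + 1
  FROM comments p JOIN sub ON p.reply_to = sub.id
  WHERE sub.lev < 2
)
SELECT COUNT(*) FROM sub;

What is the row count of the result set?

8

Base: id=4 (c14) at lev 0.
Iteration 1: rows with reply_to in {4} -> c26 (id 5, lev 1), c33 (id 6, lev 1), c31 (id 7, lev 1), c24 (id 8, lev 1).
Iteration 2: rows with reply_to in {5,6,7,8} -> c34 (id 9, lev 2), c8 (id 10, lev 2), c32 (id 11, lev 2).
Iteration 3: lev < 2 fails for all current rows; recursion stops.
Total rows emitted: 8.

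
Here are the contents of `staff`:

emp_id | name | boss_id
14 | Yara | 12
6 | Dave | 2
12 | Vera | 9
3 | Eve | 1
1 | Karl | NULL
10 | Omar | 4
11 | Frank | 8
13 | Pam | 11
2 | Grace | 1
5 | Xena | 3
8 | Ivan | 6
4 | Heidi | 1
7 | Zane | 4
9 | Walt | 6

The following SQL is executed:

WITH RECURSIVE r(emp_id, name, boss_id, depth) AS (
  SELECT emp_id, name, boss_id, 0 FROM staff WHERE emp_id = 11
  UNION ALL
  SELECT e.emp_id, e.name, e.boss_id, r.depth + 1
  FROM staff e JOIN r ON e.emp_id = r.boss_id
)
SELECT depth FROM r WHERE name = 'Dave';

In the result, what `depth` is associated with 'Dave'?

2

Base: emp_id=11 (Frank), boss_id=8, depth 0.
Iteration 1: join on emp_id=8 -> Ivan (id 8, boss_id=6, depth 1).
Iteration 2: join on emp_id=6 -> Dave (id 6, boss_id=2, depth 2).
Iteration 3: join on emp_id=2 -> Grace (id 2, boss_id=1, depth 3).
Iteration 4: join on emp_id=1 -> Karl (id 1, boss_id=NULL, depth 4).
Iteration 5: boss_id is NULL; no match; recursion stops.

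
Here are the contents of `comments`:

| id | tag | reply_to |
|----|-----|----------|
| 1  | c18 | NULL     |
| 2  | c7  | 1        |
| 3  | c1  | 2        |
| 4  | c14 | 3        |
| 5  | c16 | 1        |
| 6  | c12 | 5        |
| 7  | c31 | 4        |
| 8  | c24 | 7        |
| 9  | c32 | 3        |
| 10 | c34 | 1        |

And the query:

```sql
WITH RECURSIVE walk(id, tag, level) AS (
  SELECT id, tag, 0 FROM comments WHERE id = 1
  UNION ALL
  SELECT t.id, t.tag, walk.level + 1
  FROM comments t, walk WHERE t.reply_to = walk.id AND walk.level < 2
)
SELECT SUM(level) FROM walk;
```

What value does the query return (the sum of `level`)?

7

Base: id=1 (c18) at level 0.
Iteration 1: rows with reply_to in {1} -> c7 (id 2, level 1), c16 (id 5, level 1), c34 (id 10, level 1).
Iteration 2: rows with reply_to in {2,5,10} -> c1 (id 3, level 2), c12 (id 6, level 2).
Iteration 3: level < 2 fails for all current rows; recursion stops.
SUM(level) = 0 + 1 + 1 + 1 + 2 + 2 = 7.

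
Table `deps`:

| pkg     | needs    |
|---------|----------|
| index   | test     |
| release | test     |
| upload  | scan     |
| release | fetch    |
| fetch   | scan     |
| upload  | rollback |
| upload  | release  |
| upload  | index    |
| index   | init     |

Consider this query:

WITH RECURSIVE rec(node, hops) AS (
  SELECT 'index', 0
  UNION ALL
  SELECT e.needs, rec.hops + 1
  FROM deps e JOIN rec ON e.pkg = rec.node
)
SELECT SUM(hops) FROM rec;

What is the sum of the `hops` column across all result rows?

2

Base: (index, hops=0).
Iteration 1: edges from {index} -> (init, hops=1), (test, hops=1).
Iteration 2: no outgoing edges from {init,test}; recursion stops.
SUM(hops) = 0 + 1 + 1 = 2.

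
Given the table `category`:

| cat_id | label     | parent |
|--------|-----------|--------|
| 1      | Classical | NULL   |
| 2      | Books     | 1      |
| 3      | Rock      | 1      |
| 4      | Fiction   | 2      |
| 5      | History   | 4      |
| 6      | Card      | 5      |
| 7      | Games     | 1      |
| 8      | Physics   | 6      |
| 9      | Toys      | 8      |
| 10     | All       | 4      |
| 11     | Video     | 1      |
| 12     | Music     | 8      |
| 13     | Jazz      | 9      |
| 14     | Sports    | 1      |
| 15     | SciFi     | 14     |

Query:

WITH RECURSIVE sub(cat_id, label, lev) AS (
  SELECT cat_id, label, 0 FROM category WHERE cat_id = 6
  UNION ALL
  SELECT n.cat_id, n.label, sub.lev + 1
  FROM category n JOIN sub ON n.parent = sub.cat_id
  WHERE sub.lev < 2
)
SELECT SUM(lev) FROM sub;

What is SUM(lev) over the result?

5

Base: cat_id=6 (Card) at lev 0.
Iteration 1: rows with parent in {6} -> Physics (id 8, lev 1).
Iteration 2: rows with parent in {8} -> Toys (id 9, lev 2), Music (id 12, lev 2).
Iteration 3: lev < 2 fails for all current rows; recursion stops.
SUM(lev) = 0 + 1 + 2 + 2 = 5.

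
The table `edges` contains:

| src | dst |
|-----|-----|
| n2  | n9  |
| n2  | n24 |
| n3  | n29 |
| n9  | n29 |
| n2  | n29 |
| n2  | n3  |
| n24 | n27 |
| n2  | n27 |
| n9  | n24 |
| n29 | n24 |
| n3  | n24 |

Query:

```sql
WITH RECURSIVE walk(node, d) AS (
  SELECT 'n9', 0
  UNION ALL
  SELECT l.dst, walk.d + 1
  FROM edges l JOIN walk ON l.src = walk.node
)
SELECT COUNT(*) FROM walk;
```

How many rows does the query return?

Base: (n9, d=0).
Iteration 1: edges from {n9} -> (n24, d=1), (n29, d=1).
Iteration 2: edges from {n24,n29} -> (n24, d=2), (n27, d=2).
Iteration 3: edges from {n24,n27} -> (n27, d=3).
Iteration 4: no outgoing edges from {n27}; recursion stops.
Total rows emitted: 6.

6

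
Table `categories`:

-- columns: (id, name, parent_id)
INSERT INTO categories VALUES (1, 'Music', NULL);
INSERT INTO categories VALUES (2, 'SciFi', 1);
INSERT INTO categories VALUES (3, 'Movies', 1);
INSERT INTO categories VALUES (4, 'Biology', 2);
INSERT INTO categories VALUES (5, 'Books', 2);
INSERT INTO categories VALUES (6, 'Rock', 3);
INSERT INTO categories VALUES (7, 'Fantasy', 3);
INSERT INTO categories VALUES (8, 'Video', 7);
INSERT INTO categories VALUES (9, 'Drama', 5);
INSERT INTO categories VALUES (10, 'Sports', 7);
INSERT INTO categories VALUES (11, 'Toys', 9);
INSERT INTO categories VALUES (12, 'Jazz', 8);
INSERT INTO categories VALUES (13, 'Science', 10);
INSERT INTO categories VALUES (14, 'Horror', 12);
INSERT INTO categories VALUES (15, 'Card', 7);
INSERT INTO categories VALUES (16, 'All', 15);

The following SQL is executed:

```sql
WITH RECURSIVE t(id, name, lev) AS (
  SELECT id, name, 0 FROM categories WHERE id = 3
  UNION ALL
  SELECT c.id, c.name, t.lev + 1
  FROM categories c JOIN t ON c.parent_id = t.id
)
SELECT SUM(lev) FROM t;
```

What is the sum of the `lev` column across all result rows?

Base: id=3 (Movies) at lev 0.
Iteration 1: rows with parent_id in {3} -> Rock (id 6, lev 1), Fantasy (id 7, lev 1).
Iteration 2: rows with parent_id in {6,7} -> Video (id 8, lev 2), Sports (id 10, lev 2), Card (id 15, lev 2).
Iteration 3: rows with parent_id in {8,10,15} -> Jazz (id 12, lev 3), Science (id 13, lev 3), All (id 16, lev 3).
Iteration 4: rows with parent_id in {12,13,16} -> Horror (id 14, lev 4).
Iteration 5: no rows with parent_id in {14}; recursion stops.
SUM(lev) = 0 + 1 + 1 + 2 + 2 + 2 + 3 + 3 + 3 + 4 = 21.

21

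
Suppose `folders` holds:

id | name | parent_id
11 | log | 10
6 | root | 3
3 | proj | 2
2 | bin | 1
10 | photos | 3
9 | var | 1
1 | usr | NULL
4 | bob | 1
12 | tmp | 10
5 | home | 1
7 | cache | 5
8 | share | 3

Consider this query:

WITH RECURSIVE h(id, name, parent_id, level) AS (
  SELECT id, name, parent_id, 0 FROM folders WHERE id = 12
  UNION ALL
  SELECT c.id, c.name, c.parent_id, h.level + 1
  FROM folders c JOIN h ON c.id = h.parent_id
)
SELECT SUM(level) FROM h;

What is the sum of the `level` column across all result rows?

10

Base: id=12 (tmp), parent_id=10, level 0.
Iteration 1: join on id=10 -> photos (id 10, parent_id=3, level 1).
Iteration 2: join on id=3 -> proj (id 3, parent_id=2, level 2).
Iteration 3: join on id=2 -> bin (id 2, parent_id=1, level 3).
Iteration 4: join on id=1 -> usr (id 1, parent_id=NULL, level 4).
Iteration 5: parent_id is NULL; no match; recursion stops.
SUM(level) = 0 + 1 + 2 + 3 + 4 = 10.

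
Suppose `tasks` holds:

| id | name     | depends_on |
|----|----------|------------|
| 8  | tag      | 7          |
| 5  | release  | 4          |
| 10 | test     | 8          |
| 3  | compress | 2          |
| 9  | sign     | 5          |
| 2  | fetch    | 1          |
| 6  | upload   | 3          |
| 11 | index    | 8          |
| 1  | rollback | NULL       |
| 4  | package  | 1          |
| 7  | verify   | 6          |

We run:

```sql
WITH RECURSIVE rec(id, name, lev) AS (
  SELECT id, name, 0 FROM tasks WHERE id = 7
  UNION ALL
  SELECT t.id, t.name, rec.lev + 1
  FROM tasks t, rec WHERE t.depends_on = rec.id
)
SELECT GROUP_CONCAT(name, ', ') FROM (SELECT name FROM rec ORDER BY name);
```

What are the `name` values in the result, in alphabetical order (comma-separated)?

index, tag, test, verify

Base: id=7 (verify) at lev 0.
Iteration 1: rows with depends_on in {7} -> tag (id 8, lev 1).
Iteration 2: rows with depends_on in {8} -> test (id 10, lev 2), index (id 11, lev 2).
Iteration 3: no rows with depends_on in {10,11}; recursion stops.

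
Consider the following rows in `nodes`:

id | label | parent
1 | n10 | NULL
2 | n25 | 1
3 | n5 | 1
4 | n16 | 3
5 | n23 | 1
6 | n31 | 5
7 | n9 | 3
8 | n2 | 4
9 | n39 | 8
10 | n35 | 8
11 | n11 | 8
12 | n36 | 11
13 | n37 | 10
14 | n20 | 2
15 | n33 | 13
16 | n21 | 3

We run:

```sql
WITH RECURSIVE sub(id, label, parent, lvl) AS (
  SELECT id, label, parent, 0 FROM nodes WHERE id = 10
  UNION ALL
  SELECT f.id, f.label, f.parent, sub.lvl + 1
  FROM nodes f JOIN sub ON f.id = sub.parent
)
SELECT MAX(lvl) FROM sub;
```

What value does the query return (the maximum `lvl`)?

4

Base: id=10 (n35), parent=8, lvl 0.
Iteration 1: join on id=8 -> n2 (id 8, parent=4, lvl 1).
Iteration 2: join on id=4 -> n16 (id 4, parent=3, lvl 2).
Iteration 3: join on id=3 -> n5 (id 3, parent=1, lvl 3).
Iteration 4: join on id=1 -> n10 (id 1, parent=NULL, lvl 4).
Iteration 5: parent is NULL; no match; recursion stops.
lvl values: 0, 1, 2, 3, 4; the maximum is 4.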